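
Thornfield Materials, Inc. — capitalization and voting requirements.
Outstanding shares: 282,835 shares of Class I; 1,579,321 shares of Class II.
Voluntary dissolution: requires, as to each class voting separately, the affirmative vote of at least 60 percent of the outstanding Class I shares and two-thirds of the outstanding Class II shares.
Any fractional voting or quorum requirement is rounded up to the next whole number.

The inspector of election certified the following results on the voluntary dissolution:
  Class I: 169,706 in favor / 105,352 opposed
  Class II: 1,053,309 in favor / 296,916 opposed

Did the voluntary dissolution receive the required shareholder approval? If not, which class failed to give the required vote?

Class I: 3/5 of 282835 = 169701; 169,701 required, 169,706 in favor — approved.
Class II: 2/3 of 1579321 = 1052880.67, rounded up to 1052881; 1,052,881 required, 1,053,309 in favor — approved.

Approved — every class gave the required vote.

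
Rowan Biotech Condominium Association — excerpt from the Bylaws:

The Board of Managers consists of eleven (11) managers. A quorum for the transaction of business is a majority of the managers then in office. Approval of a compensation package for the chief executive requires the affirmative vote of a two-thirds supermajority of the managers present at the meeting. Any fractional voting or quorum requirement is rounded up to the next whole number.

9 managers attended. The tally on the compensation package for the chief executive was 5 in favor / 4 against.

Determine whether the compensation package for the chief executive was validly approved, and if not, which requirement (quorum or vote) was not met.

Invalid — vote requirement not satisfied.

Quorum: 9 present; quorum is 6. Satisfied.
Vote: the compensation package for the chief executive requires two-thirds of the managers present (9). 2/3 of 9 = 6, so 6 affirmative votes are needed; 5 voted in favor. Not satisfied.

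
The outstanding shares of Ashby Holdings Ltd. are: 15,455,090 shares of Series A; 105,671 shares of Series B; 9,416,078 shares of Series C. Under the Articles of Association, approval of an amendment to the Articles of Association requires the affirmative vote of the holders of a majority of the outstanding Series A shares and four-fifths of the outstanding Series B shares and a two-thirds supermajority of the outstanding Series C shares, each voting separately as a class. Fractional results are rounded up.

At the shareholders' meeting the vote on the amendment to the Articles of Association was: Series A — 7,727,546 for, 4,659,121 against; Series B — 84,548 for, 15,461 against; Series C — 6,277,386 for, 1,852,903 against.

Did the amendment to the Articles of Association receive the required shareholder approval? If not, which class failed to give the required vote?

Series A: a majority of 15455090 is 7727546; 7,727,546 required, 7,727,546 in favor — approved.
Series B: 4/5 of 105671 = 84536.80, rounded up to 84537; 84,537 required, 84,548 in favor — approved.
Series C: 2/3 of 9416078 = 6277385.33, rounded up to 6277386; 6,277,386 required, 6,277,386 in favor — approved.

Approved — every class gave the required vote.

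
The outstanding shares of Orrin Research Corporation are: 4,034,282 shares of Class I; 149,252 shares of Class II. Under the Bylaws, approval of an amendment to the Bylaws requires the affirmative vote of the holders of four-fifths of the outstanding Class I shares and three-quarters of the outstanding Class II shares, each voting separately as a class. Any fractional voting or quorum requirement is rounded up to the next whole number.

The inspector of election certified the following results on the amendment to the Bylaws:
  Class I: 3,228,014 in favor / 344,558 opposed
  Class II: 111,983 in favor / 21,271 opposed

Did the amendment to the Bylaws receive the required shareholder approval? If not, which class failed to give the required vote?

Class I: 4/5 of 4034282 = 3227425.60, rounded up to 3227426; 3,227,426 required, 3,228,014 in favor — approved.
Class II: 3/4 of 149252 = 111939; 111,939 required, 111,983 in favor — approved.

Approved — every class gave the required vote.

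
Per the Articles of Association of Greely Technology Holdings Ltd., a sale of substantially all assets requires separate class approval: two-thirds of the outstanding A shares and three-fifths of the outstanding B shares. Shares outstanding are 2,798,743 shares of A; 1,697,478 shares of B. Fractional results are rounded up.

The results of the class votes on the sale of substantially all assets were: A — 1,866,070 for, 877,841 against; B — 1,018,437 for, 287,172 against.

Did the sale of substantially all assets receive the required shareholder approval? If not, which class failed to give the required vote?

Not approved — the B shares did not give the required vote.

A: 2/3 of 2798743 = 1865828.67, rounded up to 1865829; 1,865,829 required, 1,866,070 in favor — approved.
B: 3/5 of 1697478 = 1018486.80, rounded up to 1018487; 1,018,487 required, 1,018,437 in favor — not approved.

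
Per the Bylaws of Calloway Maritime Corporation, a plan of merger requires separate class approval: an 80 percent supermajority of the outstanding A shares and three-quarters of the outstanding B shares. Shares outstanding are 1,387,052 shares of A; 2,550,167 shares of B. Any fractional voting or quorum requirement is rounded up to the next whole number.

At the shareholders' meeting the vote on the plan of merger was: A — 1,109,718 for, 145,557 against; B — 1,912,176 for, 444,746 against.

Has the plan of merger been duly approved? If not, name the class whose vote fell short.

A: 4/5 of 1387052 = 1109641.60, rounded up to 1109642; 1,109,642 required, 1,109,718 in favor — approved.
B: 3/4 of 2550167 = 1912625.25, rounded up to 1912626; 1,912,626 required, 1,912,176 in favor — not approved.

Not approved — the B shares did not give the required vote.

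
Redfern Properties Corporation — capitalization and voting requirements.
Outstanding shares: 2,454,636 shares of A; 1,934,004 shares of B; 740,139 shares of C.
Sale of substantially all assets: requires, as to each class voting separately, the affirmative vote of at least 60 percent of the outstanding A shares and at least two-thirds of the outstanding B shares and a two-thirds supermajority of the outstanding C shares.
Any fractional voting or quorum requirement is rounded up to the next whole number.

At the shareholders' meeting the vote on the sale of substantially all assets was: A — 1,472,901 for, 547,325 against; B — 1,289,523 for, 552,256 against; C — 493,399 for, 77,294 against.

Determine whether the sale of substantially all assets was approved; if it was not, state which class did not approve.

A: 3/5 of 2454636 = 1472781.60, rounded up to 1472782; 1,472,782 required, 1,472,901 in favor — approved.
B: 2/3 of 1934004 = 1289336; 1,289,336 required, 1,289,523 in favor — approved.
C: 2/3 of 740139 = 493426; 493,426 required, 493,399 in favor — not approved.

Not approved — the C shares did not give the required vote.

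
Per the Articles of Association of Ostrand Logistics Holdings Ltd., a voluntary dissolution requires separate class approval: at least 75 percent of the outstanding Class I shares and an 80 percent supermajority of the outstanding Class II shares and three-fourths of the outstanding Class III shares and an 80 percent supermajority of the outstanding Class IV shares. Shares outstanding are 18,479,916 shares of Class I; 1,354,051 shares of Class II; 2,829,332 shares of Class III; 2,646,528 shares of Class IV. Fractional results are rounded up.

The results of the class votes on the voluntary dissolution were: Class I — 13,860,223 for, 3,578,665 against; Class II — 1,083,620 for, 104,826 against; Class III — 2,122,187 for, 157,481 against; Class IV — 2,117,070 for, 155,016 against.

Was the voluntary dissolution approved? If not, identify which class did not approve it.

Class I: 3/4 of 18479916 = 13859937; 13,859,937 required, 13,860,223 in favor — approved.
Class II: 4/5 of 1354051 = 1083240.80, rounded up to 1083241; 1,083,241 required, 1,083,620 in favor — approved.
Class III: 3/4 of 2829332 = 2121999; 2,121,999 required, 2,122,187 in favor — approved.
Class IV: 4/5 of 2646528 = 2117222.40, rounded up to 2117223; 2,117,223 required, 2,117,070 in favor — not approved.

Not approved — the Class IV shares did not give the required vote.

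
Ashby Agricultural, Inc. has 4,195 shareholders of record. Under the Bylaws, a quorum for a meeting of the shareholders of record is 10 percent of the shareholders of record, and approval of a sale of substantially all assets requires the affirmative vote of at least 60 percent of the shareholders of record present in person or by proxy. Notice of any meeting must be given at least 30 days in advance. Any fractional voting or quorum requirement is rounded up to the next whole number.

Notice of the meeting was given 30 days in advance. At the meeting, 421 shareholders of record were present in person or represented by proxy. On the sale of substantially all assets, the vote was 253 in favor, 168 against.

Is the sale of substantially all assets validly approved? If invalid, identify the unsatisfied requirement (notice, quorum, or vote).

Notice: 30 days given; 30 required. Satisfied.
Quorum: 10% of 4,195 = 419.50, rounded up to 420; 421 present. Satisfied.
Vote: requires three-fifths of those present (421); 3/5 of 421 = 252.60, rounded up to 253, so 253 needed; 253 in favor. Satisfied.

Valid — all requirements satisfied.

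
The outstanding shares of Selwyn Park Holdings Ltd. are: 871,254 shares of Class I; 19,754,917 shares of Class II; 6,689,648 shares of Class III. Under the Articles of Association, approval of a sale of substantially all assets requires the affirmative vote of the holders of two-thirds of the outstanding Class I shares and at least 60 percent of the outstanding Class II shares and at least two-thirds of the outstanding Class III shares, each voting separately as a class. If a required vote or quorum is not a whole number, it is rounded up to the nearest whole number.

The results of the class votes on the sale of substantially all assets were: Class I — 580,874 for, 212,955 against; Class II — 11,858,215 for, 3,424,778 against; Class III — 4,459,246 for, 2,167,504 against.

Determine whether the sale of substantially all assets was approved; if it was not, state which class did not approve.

Not approved — the Class III shares did not give the required vote.

Class I: 2/3 of 871254 = 580836; 580,836 required, 580,874 in favor — approved.
Class II: 3/5 of 19754917 = 11852950.20, rounded up to 11852951; 11,852,951 required, 11,858,215 in favor — approved.
Class III: 2/3 of 6689648 = 4459765.33, rounded up to 4459766; 4,459,766 required, 4,459,246 in favor — not approved.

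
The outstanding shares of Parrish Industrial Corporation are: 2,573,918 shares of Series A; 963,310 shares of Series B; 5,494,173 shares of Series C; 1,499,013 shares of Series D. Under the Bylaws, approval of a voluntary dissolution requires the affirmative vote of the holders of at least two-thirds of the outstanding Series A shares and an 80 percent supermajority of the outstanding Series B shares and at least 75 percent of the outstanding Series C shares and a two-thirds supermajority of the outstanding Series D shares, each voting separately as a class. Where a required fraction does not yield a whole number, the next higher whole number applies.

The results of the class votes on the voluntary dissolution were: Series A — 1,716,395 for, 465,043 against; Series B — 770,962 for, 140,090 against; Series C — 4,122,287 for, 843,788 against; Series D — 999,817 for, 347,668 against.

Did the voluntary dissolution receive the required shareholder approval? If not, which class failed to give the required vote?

Approved — every class gave the required vote.

Series A: 2/3 of 2573918 = 1715945.33, rounded up to 1715946; 1,715,946 required, 1,716,395 in favor — approved.
Series B: 4/5 of 963310 = 770648; 770,648 required, 770,962 in favor — approved.
Series C: 3/4 of 5494173 = 4120629.75, rounded up to 4120630; 4,120,630 required, 4,122,287 in favor — approved.
Series D: 2/3 of 1499013 = 999342; 999,342 required, 999,817 in favor — approved.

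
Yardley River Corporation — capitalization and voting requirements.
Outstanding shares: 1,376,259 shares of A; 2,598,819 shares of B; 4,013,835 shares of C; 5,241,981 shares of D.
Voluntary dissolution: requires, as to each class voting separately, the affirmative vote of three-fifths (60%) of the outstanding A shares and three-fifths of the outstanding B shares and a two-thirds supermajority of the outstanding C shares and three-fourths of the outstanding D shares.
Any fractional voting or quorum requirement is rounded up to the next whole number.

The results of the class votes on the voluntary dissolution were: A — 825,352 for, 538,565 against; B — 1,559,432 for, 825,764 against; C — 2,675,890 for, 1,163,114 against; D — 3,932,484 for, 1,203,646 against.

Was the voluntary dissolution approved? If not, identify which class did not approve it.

A: 3/5 of 1376259 = 825755.40, rounded up to 825756; 825,756 required, 825,352 in favor — not approved.
B: 3/5 of 2598819 = 1559291.40, rounded up to 1559292; 1,559,292 required, 1,559,432 in favor — approved.
C: 2/3 of 4013835 = 2675890; 2,675,890 required, 2,675,890 in favor — approved.
D: 3/4 of 5241981 = 3931485.75, rounded up to 3931486; 3,931,486 required, 3,932,484 in favor — approved.

Not approved — the A shares did not give the required vote.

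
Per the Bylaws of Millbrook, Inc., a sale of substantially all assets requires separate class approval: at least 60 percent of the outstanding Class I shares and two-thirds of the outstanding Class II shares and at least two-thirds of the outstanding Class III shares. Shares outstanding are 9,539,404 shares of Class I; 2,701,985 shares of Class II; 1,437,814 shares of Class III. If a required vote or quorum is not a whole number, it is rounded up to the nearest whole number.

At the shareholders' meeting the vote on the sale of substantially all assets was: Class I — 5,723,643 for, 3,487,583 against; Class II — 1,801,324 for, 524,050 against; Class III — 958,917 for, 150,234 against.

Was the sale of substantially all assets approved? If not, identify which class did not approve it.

Class I: 3/5 of 9539404 = 5723642.40, rounded up to 5723643; 5,723,643 required, 5,723,643 in favor — approved.
Class II: 2/3 of 2701985 = 1801323.33, rounded up to 1801324; 1,801,324 required, 1,801,324 in favor — approved.
Class III: 2/3 of 1437814 = 958542.67, rounded up to 958543; 958,543 required, 958,917 in favor — approved.

Approved — every class gave the required vote.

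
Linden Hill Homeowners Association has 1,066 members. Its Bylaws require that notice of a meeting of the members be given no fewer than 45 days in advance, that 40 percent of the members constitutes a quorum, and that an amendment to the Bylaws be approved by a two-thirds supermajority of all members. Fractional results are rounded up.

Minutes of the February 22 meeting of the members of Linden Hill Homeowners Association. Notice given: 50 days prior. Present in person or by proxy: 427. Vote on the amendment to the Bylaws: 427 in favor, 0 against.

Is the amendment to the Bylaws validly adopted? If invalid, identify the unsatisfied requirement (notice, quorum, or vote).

Notice: 50 days given; 45 required. Satisfied.
Quorum: 40% of 1,066 = 426.40, rounded up to 427; 427 present. Satisfied.
Vote: requires two-thirds of all members (1,066); 2/3 of 1066 = 710.67, rounded up to 711, so 711 needed; 427 in favor. Not satisfied.

Invalid — vote requirement not satisfied.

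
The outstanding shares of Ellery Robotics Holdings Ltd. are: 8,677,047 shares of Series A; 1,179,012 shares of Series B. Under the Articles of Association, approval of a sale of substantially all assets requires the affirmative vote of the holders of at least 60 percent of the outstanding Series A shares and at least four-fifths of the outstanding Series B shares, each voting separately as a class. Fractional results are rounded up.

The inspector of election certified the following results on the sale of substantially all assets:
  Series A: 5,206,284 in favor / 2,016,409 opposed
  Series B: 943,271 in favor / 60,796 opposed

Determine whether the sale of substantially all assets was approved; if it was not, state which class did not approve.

Series A: 3/5 of 8677047 = 5206228.20, rounded up to 5206229; 5,206,229 required, 5,206,284 in favor — approved.
Series B: 4/5 of 1179012 = 943209.60, rounded up to 943210; 943,210 required, 943,271 in favor — approved.

Approved — every class gave the required vote.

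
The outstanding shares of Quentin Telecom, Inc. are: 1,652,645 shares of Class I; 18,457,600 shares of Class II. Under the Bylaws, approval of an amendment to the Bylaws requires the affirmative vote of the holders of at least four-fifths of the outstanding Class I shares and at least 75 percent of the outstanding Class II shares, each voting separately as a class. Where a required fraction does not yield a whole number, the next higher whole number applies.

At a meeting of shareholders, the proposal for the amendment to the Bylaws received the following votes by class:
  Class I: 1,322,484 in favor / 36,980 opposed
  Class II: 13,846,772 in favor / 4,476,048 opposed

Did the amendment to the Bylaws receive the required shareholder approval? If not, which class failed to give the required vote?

Class I: 4/5 of 1652645 = 1322116; 1,322,116 required, 1,322,484 in favor — approved.
Class II: 3/4 of 18457600 = 13843200; 13,843,200 required, 13,846,772 in favor — approved.

Approved — every class gave the required vote.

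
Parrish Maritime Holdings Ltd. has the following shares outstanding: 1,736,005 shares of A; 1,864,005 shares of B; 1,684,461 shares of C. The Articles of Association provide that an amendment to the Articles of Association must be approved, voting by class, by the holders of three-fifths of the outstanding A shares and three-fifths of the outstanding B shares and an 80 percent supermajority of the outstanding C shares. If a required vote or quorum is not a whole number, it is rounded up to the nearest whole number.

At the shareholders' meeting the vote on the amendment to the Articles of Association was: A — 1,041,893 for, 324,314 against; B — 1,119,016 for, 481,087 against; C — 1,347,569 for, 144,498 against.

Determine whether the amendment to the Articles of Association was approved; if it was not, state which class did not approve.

Approved — every class gave the required vote.

A: 3/5 of 1736005 = 1041603; 1,041,603 required, 1,041,893 in favor — approved.
B: 3/5 of 1864005 = 1118403; 1,118,403 required, 1,119,016 in favor — approved.
C: 4/5 of 1684461 = 1347568.80, rounded up to 1347569; 1,347,569 required, 1,347,569 in favor — approved.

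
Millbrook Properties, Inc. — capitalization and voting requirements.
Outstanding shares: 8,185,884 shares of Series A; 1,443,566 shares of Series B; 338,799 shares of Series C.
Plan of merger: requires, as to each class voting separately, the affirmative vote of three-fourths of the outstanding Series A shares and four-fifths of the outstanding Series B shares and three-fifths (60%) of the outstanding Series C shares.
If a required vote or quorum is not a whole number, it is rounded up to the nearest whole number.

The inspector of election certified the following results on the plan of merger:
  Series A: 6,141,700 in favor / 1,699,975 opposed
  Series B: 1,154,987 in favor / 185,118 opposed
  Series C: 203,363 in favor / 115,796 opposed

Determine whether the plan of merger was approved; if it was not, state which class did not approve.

Approved — every class gave the required vote.

Series A: 3/4 of 8185884 = 6139413; 6,139,413 required, 6,141,700 in favor — approved.
Series B: 4/5 of 1443566 = 1154852.80, rounded up to 1154853; 1,154,853 required, 1,154,987 in favor — approved.
Series C: 3/5 of 338799 = 203279.40, rounded up to 203280; 203,280 required, 203,363 in favor — approved.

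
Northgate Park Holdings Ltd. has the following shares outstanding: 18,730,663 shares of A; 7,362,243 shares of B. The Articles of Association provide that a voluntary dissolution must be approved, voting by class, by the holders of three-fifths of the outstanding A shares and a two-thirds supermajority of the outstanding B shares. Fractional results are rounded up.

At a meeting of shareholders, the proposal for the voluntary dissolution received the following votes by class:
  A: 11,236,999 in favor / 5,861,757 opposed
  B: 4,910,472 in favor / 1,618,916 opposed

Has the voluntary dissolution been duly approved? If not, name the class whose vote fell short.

A: 3/5 of 18730663 = 11238397.80, rounded up to 11238398; 11,238,398 required, 11,236,999 in favor — not approved.
B: 2/3 of 7362243 = 4908162; 4,908,162 required, 4,910,472 in favor — approved.

Not approved — the A shares did not give the required vote.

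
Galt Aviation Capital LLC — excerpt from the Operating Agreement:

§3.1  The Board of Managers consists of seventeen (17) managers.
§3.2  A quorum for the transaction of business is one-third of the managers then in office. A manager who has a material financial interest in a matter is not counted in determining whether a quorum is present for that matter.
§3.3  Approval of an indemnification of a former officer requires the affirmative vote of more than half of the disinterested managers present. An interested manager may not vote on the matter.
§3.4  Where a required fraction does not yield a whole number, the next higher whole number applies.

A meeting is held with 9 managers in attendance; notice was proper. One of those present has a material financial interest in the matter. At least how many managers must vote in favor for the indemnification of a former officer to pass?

The indemnification of a former officer requires a majority of the disinterested managers present (9 − 1 = 8).
A majority of 8 is 5.

5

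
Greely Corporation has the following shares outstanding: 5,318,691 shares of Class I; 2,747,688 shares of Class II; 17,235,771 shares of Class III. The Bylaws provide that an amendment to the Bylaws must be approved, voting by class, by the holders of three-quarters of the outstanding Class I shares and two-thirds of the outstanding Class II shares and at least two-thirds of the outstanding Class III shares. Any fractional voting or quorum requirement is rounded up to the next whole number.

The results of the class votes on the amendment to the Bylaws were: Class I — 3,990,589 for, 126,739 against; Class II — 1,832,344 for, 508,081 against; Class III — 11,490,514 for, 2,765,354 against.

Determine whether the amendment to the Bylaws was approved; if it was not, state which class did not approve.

Approved — every class gave the required vote.

Class I: 3/4 of 5318691 = 3989018.25, rounded up to 3989019; 3,989,019 required, 3,990,589 in favor — approved.
Class II: 2/3 of 2747688 = 1831792; 1,831,792 required, 1,832,344 in favor — approved.
Class III: 2/3 of 17235771 = 11490514; 11,490,514 required, 11,490,514 in favor — approved.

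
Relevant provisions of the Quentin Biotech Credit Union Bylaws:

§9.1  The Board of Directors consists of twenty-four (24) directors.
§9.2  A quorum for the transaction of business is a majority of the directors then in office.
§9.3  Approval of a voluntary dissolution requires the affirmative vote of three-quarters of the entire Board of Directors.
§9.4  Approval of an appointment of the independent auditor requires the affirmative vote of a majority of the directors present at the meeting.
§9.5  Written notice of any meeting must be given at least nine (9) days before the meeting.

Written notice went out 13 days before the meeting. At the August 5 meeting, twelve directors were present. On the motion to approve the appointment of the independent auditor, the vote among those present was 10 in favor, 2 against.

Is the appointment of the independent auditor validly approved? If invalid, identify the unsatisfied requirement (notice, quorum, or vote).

Invalid — quorum requirement not satisfied.

Notice: 13 days given; 9 required (13 ≥ 9). Satisfied.
Quorum: 12 present; quorum is 13. Not satisfied.
Vote: the appointment of the independent auditor requires a majority of the directors present (12). A majority of 12 is 7, so 7 affirmative votes are needed; 10 voted in favor. Satisfied. (Moot — without a quorum no business can be validly transacted.)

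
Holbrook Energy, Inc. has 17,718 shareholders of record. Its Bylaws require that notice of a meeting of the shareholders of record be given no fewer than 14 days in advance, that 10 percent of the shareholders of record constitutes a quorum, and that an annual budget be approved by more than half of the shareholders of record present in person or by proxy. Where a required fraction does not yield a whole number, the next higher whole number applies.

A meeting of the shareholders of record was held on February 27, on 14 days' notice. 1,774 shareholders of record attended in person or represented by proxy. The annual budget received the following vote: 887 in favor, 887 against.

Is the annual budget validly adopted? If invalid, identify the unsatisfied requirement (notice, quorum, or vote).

Notice: 14 days given; 14 required. Satisfied.
Quorum: 10% of 17,718 = 1,771.80, rounded up to 1,772; 1,774 present. Satisfied.
Vote: requires a majority of those present (1,774); a majority of 1774 is 888, so 888 needed; 887 in favor. Not satisfied.

Invalid — vote requirement not satisfied.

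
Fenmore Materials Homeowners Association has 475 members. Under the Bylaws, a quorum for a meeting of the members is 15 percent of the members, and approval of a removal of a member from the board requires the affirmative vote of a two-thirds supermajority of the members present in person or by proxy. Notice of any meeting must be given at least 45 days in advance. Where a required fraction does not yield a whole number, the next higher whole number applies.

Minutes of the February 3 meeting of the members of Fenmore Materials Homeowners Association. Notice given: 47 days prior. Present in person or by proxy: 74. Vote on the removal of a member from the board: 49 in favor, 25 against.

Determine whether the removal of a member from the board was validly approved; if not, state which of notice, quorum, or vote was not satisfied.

Notice: 47 days given; 45 required. Satisfied.
Quorum: 15% of 475 = 71.25, rounded up to 72; 74 present. Satisfied.
Vote: requires two-thirds of those present (74); 2/3 of 74 = 49.33, rounded up to 50, so 50 needed; 49 in favor. Not satisfied.

Invalid — vote requirement not satisfied.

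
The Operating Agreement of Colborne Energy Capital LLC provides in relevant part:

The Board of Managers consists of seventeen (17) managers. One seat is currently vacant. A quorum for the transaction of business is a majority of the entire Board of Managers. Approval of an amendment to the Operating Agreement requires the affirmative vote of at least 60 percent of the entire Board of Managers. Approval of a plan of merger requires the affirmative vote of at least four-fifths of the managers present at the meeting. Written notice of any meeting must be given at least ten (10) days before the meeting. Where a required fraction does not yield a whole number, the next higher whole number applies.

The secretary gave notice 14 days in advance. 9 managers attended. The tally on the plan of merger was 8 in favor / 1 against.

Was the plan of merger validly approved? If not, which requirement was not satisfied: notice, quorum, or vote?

Notice: 14 days given; 10 required (14 ≥ 10). Satisfied.
Quorum: 9 present; quorum is 9. Satisfied.
Vote: the plan of merger requires four-fifths of the managers present (9). 4/5 of 9 = 7.20, rounded up to 8, so 8 affirmative votes are needed; 8 voted in favor. Satisfied.

Valid — all requirements satisfied.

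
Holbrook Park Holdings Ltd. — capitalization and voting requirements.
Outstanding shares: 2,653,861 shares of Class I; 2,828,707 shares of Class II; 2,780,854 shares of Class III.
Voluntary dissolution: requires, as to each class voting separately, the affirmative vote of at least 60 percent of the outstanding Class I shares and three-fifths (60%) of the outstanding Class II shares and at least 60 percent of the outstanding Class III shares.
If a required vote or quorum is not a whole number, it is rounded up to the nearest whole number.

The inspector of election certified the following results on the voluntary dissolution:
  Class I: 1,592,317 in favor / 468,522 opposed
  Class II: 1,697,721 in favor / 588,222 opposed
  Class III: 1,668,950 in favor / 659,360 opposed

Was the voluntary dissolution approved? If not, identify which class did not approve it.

Approved — every class gave the required vote.

Class I: 3/5 of 2653861 = 1592316.60, rounded up to 1592317; 1,592,317 required, 1,592,317 in favor — approved.
Class II: 3/5 of 2828707 = 1697224.20, rounded up to 1697225; 1,697,225 required, 1,697,721 in favor — approved.
Class III: 3/5 of 2780854 = 1668512.40, rounded up to 1668513; 1,668,513 required, 1,668,950 in favor — approved.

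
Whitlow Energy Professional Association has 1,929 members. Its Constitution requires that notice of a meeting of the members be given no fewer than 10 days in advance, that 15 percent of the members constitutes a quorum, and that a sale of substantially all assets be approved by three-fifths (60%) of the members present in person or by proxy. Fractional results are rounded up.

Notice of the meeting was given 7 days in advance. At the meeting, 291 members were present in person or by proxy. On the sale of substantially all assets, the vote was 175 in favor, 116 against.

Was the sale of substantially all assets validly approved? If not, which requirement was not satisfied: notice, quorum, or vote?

Notice: 7 days given; 10 required. Not satisfied.
Quorum: 15% of 1,929 = 289.35, rounded up to 290; 291 present. Satisfied.
Vote: requires three-fifths of those present (291); 3/5 of 291 = 174.60, rounded up to 175, so 175 needed; 175 in favor. Satisfied.

Invalid — notice requirement not satisfied.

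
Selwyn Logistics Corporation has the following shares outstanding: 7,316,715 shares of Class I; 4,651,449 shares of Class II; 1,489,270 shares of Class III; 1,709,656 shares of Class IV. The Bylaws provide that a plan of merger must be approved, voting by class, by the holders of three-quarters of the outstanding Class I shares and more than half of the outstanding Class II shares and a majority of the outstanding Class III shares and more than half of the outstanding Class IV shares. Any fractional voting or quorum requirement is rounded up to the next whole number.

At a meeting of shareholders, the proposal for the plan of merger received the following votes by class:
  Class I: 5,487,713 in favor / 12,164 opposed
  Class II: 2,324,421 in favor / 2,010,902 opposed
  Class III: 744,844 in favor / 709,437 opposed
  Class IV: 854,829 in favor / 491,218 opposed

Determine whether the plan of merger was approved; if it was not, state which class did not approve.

Class I: 3/4 of 7316715 = 5487536.25, rounded up to 5487537; 5,487,537 required, 5,487,713 in favor — approved.
Class II: a majority of 4651449 is 2325725; 2,325,725 required, 2,324,421 in favor — not approved.
Class III: a majority of 1489270 is 744636; 744,636 required, 744,844 in favor — approved.
Class IV: a majority of 1709656 is 854829; 854,829 required, 854,829 in favor — approved.

Not approved — the Class II shares did not give the required vote.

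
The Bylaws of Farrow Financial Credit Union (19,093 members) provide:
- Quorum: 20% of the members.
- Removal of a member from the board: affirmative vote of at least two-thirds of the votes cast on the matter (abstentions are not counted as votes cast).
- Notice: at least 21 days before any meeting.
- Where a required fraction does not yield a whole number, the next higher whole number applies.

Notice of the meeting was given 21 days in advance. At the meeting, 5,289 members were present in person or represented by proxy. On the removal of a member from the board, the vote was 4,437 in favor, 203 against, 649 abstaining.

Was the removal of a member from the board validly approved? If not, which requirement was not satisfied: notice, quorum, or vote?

Notice: 21 days given; 21 required. Satisfied.
Quorum: 20% of 19,093 = 3,818.60, rounded up to 3,819; 5,289 present. Satisfied.
Vote: requires two-thirds of the votes cast (5,289 − 649 abstaining = 4,640); 2/3 of 4640 = 3093.33, rounded up to 3094, so 3,094 needed; 4,437 in favor. Satisfied.

Valid — all requirements satisfied.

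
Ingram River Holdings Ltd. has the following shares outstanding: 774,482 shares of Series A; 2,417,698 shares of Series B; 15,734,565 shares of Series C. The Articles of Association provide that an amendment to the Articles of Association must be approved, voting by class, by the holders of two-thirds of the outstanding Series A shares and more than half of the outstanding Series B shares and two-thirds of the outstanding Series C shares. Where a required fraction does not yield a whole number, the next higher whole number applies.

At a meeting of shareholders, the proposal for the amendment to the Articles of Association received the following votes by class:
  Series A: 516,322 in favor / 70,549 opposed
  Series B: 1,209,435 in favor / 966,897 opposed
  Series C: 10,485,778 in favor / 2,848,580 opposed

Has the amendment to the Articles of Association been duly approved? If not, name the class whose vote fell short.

Not approved — the Series C shares did not give the required vote.

Series A: 2/3 of 774482 = 516321.33, rounded up to 516322; 516,322 required, 516,322 in favor — approved.
Series B: a majority of 2417698 is 1208850; 1,208,850 required, 1,209,435 in favor — approved.
Series C: 2/3 of 15734565 = 10489710; 10,489,710 required, 10,485,778 in favor — not approved.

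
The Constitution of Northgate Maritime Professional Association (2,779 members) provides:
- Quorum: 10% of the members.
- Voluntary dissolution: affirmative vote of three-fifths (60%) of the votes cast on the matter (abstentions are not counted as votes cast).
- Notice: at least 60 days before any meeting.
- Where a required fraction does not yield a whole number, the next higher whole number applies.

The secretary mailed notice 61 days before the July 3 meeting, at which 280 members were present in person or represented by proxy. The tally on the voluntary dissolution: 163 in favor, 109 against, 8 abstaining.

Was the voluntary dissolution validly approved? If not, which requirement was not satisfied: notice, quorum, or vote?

Invalid — vote requirement not satisfied.

Notice: 61 days given; 60 required. Satisfied.
Quorum: 10% of 2,779 = 277.90, rounded up to 278; 280 present. Satisfied.
Vote: requires three-fifths of the votes cast (280 − 8 abstaining = 272); 3/5 of 272 = 163.20, rounded up to 164, so 164 needed; 163 in favor. Not satisfied.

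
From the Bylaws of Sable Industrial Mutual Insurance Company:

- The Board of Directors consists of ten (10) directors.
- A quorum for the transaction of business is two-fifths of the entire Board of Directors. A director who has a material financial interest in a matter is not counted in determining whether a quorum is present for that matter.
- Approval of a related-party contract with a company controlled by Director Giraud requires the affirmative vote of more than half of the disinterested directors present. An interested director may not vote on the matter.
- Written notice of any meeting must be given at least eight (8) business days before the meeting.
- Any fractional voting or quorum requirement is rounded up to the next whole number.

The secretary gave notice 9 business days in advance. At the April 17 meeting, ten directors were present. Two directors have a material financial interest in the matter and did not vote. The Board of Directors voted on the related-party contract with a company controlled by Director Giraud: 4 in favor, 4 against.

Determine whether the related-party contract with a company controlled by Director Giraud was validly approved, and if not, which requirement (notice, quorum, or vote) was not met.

Invalid — vote requirement not satisfied.

Notice: 9 business days given; 8 required (9 ≥ 8). Satisfied.
Quorum: 10 present, but the 2 interested directors do not count, leaving 8. Quorum is 4. Satisfied.
Vote: the related-party contract with a company controlled by Director Giraud requires a majority of the disinterested directors present (10 − 2 = 8). A majority of 8 is 5, so 5 affirmative votes are needed; 4 voted in favor. Not satisfied.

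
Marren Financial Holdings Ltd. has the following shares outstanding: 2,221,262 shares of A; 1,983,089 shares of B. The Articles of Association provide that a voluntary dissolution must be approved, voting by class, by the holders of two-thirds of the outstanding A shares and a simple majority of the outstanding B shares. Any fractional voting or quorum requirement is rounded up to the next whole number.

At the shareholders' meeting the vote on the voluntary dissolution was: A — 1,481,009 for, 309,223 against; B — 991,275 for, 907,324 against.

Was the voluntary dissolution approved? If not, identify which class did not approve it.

Not approved — the B shares did not give the required vote.

A: 2/3 of 2221262 = 1480841.33, rounded up to 1480842; 1,480,842 required, 1,481,009 in favor — approved.
B: a majority of 1983089 is 991545; 991,545 required, 991,275 in favor — not approved.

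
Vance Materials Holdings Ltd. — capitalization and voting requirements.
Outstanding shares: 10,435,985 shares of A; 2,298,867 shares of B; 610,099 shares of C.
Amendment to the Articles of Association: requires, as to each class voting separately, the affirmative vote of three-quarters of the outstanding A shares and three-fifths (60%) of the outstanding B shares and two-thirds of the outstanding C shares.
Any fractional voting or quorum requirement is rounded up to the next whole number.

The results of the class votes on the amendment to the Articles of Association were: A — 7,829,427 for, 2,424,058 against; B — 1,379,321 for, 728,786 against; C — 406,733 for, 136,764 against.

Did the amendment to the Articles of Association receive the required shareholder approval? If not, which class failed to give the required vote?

Approved — every class gave the required vote.

A: 3/4 of 10435985 = 7826988.75, rounded up to 7826989; 7,826,989 required, 7,829,427 in favor — approved.
B: 3/5 of 2298867 = 1379320.20, rounded up to 1379321; 1,379,321 required, 1,379,321 in favor — approved.
C: 2/3 of 610099 = 406732.67, rounded up to 406733; 406,733 required, 406,733 in favor — approved.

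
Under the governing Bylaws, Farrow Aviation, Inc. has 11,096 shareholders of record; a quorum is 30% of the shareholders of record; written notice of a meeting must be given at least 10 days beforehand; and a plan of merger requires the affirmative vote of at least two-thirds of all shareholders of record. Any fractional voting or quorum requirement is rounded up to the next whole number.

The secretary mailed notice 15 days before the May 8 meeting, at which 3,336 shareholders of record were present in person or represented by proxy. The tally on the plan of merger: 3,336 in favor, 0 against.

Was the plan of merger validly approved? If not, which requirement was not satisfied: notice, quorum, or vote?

Invalid — vote requirement not satisfied.

Notice: 15 days given; 10 required. Satisfied.
Quorum: 30% of 11,096 = 3,328.80, rounded up to 3,329; 3,336 present. Satisfied.
Vote: requires two-thirds of all shareholders of record (11,096); 2/3 of 11096 = 7397.33, rounded up to 7398, so 7,398 needed; 3,336 in favor. Not satisfied.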